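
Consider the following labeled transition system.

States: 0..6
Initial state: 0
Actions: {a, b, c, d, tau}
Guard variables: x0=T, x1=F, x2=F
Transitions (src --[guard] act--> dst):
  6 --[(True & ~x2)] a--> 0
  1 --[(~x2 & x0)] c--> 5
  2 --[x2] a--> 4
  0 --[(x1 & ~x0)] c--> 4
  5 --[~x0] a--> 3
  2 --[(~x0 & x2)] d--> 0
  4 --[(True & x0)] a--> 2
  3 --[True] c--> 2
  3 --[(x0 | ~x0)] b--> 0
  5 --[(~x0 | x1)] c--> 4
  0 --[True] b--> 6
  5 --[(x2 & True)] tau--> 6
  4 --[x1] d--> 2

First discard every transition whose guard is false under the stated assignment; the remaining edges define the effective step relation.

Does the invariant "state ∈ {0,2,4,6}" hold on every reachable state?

Allowed set {0,2,4,6}
Reachable = {0,6}
  0: ok
  6: ok

Answer: INVARIANT HOLDS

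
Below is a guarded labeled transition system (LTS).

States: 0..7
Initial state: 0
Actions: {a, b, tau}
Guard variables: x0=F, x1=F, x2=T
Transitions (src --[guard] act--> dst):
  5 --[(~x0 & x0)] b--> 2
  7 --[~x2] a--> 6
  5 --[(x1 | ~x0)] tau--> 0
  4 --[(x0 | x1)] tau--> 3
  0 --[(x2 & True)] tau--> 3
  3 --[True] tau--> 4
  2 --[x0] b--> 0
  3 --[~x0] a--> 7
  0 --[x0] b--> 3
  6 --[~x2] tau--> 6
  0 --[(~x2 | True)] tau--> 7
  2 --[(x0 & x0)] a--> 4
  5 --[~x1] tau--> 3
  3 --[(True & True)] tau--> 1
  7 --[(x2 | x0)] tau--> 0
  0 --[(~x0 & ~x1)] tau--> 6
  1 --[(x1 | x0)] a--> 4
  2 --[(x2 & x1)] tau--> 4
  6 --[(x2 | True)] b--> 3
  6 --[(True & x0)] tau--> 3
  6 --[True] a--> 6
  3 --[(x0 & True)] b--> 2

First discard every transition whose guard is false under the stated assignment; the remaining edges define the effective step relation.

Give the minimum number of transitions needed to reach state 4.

Answer: 2

Analysis:
BFS to 4:
  Layer 0: {0}
  Layer 1: {3,6,7}
  Layer 2: {1,4}
first hit 4 at d=2 via tau·tau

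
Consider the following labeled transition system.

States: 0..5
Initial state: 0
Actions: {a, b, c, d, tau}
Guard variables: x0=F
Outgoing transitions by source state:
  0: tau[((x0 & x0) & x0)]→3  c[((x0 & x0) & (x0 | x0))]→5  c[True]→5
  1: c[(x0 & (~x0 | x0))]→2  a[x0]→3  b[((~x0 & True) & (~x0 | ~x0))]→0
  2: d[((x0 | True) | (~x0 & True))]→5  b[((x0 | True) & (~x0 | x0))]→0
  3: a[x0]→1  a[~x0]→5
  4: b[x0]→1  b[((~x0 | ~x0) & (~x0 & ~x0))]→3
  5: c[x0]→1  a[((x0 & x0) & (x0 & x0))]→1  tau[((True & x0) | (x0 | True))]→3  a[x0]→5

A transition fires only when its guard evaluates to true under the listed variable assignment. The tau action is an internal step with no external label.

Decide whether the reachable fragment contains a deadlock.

Reachable = {0,3,5}
  0: c→5  [1 exit(s)]
  3: a→5  [1 exit(s)]
  5: tau→3  [1 exit(s)]

Answer: DEADLOCK-FREE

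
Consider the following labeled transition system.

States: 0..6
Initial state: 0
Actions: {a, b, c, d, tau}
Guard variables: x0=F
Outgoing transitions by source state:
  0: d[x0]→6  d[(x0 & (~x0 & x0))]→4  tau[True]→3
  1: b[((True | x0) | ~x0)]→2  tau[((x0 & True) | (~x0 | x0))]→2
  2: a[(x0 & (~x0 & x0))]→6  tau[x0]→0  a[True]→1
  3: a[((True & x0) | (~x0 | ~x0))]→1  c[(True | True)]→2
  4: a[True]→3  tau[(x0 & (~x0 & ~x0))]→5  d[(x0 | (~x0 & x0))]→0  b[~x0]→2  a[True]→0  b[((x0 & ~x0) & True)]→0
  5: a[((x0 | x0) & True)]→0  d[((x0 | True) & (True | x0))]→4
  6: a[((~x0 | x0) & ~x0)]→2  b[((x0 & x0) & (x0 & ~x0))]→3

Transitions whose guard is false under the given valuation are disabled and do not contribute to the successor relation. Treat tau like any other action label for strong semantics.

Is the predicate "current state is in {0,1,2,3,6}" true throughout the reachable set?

Answer: INVARIANT HOLDS

Trace:
Allowed set {0,1,2,3,6}
R = {0,1,2,3}
  0: ✓
  1: ✓
  2: ✓
  3: ✓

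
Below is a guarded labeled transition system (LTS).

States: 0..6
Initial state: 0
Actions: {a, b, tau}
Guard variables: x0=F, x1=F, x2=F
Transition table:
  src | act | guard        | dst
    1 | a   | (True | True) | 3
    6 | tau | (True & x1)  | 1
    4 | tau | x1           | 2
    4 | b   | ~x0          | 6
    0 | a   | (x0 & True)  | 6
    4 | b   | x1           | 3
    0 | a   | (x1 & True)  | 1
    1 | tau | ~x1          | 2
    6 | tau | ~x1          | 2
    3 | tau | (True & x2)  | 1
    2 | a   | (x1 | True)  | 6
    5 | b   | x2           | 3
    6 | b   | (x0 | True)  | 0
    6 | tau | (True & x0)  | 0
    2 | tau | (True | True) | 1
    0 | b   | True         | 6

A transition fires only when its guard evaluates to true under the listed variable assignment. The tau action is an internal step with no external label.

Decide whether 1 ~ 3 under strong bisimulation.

Refine partition for ~:
  round 0: {{0,1,2,3,4,5,6}}
  round 1: {{0,4},{1,2},{3,5},{6}}
  round 2: {{0,4},{1},{2},{3,5},{6}}
5 equivalence class(es) (converged in 3)
[1]={1}  [3]={3,5}

Answer: NOT BISIMILAR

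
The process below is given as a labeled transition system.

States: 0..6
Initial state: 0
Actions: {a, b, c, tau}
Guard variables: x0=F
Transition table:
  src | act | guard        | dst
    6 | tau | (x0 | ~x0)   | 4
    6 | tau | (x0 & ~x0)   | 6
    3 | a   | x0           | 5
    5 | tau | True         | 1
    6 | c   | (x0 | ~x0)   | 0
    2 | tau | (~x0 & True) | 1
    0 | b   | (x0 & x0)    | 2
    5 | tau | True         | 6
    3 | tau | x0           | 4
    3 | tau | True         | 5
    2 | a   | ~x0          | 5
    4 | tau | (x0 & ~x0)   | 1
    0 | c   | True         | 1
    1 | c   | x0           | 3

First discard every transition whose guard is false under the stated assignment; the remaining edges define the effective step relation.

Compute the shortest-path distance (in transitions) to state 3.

Answer: UNREACHABLE

Analysis:
Layered search for 3:
  Layer 0: {0}
  Layer 1: {1}
3 never appears.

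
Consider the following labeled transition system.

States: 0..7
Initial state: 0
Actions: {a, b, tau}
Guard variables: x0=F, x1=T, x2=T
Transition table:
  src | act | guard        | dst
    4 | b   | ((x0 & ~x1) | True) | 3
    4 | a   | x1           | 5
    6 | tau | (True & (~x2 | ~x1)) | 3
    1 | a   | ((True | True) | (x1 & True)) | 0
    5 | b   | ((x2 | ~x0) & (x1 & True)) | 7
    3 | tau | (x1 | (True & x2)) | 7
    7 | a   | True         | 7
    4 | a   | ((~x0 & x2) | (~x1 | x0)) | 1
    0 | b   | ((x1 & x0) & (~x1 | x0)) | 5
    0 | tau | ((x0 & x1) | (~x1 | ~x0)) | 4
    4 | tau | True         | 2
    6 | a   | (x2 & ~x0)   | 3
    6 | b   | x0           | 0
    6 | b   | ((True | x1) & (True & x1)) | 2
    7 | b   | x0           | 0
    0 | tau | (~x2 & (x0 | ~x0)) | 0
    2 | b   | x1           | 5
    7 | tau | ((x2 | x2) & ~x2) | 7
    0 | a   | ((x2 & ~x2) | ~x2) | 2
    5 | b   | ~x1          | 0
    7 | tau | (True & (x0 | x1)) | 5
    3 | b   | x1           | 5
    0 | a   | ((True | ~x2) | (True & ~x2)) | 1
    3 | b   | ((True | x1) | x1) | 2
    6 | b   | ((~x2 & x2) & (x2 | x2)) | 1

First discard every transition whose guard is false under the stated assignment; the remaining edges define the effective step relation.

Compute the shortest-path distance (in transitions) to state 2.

Layered search for 2:
  depth 0: {0}
  depth 1: {1,4}
  depth 2: {2,3,5}
2 enters at depth 2; path tau·tau

Answer: 2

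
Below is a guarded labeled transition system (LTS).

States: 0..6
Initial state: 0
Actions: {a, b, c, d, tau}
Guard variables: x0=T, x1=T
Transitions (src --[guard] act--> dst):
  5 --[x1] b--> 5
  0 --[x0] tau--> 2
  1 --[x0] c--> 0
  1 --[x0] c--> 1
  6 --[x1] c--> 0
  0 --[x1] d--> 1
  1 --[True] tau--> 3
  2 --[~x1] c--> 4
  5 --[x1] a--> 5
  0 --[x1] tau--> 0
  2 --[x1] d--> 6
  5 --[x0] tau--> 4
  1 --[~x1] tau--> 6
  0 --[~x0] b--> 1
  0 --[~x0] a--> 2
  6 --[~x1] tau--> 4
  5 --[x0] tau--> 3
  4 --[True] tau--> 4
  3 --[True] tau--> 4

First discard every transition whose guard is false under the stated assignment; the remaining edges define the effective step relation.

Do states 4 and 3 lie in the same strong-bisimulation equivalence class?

Bisimulation quotient by refinement:
  round 0: {{0,1,2,3,4,5,6}}
  round 1: {{0},{1},{2},{3,4},{5},{6}}
Fixed point at round 2; 6 class(es).
[4]={3,4}  [3]={3,4}

Answer: BISIMILAR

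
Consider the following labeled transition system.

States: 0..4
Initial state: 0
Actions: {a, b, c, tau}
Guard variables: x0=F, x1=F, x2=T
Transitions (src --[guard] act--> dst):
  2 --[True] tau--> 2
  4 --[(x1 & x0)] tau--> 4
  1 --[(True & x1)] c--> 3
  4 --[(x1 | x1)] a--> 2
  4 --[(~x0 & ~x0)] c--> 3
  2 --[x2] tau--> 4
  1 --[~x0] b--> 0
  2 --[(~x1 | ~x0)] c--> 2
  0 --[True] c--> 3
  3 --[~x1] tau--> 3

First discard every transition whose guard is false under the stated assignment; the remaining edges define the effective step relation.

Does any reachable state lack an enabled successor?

R = {0,3}
  0: c→3  [1 exit(s)]
  3: tau→3  [1 exit(s)]

Answer: DEADLOCK-FREE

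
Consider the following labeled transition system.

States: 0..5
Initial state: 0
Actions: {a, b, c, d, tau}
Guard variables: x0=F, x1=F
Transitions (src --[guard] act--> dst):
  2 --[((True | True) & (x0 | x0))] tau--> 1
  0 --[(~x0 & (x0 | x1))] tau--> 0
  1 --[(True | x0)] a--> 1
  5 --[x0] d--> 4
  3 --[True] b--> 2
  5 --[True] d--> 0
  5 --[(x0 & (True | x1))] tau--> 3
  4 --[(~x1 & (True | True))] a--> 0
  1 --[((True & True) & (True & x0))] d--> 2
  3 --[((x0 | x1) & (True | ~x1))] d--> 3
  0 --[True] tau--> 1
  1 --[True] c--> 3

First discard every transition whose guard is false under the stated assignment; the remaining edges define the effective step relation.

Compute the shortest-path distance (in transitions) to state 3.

Answer: 2

Working:
Breadth-first toward 3:
  L0 = {0}
  L1 = {1}
  L2 = {3}
depth(3)=2, e.g. tau·c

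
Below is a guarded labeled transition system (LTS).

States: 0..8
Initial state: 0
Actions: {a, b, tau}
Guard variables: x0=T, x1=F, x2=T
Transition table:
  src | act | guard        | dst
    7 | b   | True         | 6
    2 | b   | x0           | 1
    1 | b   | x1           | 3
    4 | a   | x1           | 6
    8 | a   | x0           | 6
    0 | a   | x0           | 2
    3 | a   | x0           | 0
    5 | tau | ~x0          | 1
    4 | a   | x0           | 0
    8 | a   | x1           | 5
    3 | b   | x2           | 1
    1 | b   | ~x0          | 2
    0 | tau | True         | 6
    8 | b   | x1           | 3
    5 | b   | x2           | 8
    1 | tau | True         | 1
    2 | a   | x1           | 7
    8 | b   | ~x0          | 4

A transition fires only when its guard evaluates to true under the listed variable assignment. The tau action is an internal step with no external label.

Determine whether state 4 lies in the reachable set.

Answer: UNREACHABLE

Analysis:
10 transition(s) survive guard evaluation.
L0 = {0}
L1 = {2,6}  total {0,2,6}
L2 = {1}  total {0,1,2,6}
Reach set: {0,1,2,6}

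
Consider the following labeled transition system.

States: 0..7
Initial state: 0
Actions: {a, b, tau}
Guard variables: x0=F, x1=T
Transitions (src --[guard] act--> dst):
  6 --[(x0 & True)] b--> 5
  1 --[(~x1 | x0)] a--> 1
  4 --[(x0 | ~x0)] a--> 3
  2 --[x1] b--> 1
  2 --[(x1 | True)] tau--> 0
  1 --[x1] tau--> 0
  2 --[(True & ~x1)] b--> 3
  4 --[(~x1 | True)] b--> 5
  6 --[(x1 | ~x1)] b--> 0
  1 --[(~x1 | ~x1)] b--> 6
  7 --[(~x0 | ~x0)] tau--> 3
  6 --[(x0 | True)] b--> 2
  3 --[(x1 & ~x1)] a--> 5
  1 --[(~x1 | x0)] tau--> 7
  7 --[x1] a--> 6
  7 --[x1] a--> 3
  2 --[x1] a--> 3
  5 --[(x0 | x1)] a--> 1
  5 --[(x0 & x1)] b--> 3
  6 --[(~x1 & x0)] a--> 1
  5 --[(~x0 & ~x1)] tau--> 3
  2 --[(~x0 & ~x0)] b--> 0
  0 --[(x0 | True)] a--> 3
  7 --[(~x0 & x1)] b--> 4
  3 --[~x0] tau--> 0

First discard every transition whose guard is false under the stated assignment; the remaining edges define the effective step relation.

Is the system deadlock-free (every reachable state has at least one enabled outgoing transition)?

Answer: DEADLOCK-FREE

Analysis:
Reachable = {0,3}
  0: a→3  [1 exit(s)]
  3: tau→0  [1 exit(s)]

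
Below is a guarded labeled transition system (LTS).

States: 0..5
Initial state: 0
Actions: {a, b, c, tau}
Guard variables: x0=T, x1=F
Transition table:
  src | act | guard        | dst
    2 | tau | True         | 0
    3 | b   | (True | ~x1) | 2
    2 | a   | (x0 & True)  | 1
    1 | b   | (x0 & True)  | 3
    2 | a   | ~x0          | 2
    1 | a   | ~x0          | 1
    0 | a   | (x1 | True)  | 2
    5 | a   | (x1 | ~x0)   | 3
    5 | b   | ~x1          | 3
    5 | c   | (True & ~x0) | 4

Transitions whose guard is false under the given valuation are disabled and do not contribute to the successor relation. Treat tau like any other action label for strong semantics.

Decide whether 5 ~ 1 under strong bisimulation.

Answer: BISIMILAR

Analysis:
Bisimulation quotient by refinement:
  π0 = {{0,1,2,3,4,5}}
  π1 = {{0},{1,3,5},{2},{4}}
  π2 = {{0},{1,5},{2},{3},{4}}
5 equivalence class(es) (converged in 3)
[5]={1,5}  [1]={1,5}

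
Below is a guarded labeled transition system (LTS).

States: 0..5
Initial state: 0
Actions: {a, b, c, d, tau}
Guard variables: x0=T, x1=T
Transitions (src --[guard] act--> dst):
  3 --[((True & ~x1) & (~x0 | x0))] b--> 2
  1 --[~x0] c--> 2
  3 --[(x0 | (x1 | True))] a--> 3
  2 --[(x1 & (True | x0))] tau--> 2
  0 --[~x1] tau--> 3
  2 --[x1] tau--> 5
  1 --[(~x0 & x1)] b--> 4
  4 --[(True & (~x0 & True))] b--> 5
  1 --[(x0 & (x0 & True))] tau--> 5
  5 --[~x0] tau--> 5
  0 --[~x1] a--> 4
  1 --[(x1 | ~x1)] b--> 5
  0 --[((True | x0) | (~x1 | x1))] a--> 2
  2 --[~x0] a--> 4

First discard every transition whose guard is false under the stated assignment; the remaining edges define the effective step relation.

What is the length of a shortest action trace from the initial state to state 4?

Answer: UNREACHABLE

Trace:
BFS to 4:
  depth 0: {0}
  depth 1: {2}
  depth 2: {5}
4 never appears.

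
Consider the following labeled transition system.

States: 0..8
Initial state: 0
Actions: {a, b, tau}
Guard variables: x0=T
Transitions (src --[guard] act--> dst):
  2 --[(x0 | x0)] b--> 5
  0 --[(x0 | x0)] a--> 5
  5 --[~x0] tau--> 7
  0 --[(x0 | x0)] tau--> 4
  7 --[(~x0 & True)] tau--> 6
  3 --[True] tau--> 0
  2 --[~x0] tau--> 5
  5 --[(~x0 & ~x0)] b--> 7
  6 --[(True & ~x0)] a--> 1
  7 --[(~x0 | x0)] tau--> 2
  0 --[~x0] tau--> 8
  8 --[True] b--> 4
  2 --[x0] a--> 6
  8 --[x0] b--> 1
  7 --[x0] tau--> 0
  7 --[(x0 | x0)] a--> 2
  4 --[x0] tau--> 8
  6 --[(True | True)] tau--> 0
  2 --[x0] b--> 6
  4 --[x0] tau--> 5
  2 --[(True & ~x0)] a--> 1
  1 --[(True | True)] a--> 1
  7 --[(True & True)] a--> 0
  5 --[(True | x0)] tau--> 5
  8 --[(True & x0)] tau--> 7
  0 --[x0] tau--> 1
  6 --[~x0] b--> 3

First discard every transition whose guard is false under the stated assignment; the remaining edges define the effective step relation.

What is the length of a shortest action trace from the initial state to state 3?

Layered search for 3:
  depth 0: {0}
  depth 1: {1,4,5}
  depth 2: {8}
  depth 3: {7}
  depth 4: {2}
  depth 5: {6}
3 never appears.

Answer: UNREACHABLE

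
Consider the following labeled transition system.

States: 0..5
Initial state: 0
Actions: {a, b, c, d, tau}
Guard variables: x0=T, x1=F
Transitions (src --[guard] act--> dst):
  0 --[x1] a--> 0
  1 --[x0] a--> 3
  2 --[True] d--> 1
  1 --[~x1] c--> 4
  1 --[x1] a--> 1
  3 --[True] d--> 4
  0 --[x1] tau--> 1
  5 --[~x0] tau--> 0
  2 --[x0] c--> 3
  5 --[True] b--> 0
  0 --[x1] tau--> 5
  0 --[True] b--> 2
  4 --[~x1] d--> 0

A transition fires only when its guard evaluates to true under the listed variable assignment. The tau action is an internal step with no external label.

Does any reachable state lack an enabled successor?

Reachable = {0,1,2,3,4}
  0: b→2  [1 out]
  1: a→3  c→4  [2 out]
  2: c→3  d→1  [2 out]
  3: d→4  [1 out]
  4: d→0  [1 out]

Answer: DEADLOCK-FREE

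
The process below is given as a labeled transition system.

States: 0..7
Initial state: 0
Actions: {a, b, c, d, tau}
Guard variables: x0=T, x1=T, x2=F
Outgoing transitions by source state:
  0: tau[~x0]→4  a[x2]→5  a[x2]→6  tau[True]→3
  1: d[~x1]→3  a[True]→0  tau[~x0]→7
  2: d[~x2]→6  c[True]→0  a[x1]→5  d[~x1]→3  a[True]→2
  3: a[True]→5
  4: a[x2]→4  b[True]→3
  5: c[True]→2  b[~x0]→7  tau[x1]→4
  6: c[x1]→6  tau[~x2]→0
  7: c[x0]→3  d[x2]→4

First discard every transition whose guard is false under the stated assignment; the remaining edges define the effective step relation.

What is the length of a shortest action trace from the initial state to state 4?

Answer: 3

Trace:
Layered search for 4:
  depth 0: {0}
  depth 1: {3}
  depth 2: {5}
  depth 3: {2,4}
4 enters at depth 3; path tau·a·tau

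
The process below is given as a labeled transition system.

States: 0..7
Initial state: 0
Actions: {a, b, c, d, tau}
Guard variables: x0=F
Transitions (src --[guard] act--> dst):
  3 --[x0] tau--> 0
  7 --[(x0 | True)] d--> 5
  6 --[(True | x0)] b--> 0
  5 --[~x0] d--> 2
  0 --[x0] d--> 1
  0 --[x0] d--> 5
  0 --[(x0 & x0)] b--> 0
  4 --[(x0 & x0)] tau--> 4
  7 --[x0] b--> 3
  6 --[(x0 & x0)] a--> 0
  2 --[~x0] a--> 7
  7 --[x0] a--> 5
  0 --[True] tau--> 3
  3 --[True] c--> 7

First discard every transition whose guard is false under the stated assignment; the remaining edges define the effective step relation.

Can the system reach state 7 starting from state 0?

Guard filter leaves 6 enabled edge(s).
depth 0: {0}
depth 1: {3}  cumulative {0,3}
depth 2: {7}  cumulative {0,3,7}
depth 3: {5}  cumulative {0,3,5,7}
depth 4: {2}  cumulative {0,2,3,5,7}
Reachable = {0,2,3,5,7}
witness 7: tau·c

Answer: REACHABLE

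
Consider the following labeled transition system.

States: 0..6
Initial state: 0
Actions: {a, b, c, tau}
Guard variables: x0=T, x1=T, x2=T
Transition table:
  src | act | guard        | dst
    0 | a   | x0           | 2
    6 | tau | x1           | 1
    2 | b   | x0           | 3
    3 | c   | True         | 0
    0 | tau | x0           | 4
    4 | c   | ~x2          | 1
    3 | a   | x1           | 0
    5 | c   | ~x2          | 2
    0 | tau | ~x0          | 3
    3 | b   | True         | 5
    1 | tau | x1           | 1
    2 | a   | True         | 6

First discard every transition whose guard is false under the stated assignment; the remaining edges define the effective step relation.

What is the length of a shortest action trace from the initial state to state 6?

Layered search for 6:
  Layer 0: {0}
  Layer 1: {2,4}
  Layer 2: {3,6}
6 enters at depth 2; path a·a

Answer: 2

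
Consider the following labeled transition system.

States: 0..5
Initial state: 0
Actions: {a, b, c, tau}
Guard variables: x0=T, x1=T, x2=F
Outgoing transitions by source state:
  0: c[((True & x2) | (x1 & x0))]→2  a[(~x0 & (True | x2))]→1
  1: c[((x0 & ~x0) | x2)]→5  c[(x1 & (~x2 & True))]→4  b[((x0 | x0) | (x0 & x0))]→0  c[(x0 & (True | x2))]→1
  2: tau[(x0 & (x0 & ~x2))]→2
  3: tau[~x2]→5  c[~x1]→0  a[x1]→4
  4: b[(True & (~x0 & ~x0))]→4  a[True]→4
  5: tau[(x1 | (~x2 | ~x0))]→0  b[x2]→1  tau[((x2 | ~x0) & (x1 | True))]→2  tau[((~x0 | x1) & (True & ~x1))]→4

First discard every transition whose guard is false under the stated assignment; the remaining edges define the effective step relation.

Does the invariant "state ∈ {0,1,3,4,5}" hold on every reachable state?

Answer: INVARIANT VIOLATED at state 2

Analysis:
Allowed set {0,1,3,4,5}
Reachable = {0,2}
  0: ok
  2: VIOLATES
witness against invariant: c → 2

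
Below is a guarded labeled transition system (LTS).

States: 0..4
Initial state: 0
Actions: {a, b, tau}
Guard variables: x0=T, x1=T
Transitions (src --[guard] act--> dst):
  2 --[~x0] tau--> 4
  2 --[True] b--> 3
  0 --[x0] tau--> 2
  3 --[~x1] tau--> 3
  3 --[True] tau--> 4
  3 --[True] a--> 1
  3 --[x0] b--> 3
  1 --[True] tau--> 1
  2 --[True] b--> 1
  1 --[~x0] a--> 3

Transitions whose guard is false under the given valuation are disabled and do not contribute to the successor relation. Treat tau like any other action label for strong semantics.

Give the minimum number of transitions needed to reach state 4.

Breadth-first toward 4:
  depth 0: {0}
  depth 1: {2}
  depth 2: {1,3}
  depth 3: {4}
depth(4)=3, e.g. tau·b·tau

Answer: 3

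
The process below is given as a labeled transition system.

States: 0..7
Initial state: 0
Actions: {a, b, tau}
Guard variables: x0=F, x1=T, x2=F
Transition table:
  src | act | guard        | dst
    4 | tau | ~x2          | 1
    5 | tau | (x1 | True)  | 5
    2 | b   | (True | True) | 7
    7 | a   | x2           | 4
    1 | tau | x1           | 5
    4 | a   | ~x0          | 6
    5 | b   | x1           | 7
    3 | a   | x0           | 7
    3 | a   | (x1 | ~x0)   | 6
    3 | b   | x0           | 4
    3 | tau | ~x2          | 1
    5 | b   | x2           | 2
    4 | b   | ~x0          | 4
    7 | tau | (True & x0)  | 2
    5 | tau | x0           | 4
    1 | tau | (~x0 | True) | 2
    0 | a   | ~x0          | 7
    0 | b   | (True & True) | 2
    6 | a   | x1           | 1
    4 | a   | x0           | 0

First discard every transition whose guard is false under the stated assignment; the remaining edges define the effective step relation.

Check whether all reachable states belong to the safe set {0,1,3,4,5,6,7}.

Allowed set {0,1,3,4,5,6,7}
Reachable = {0,2,7}
  0: safe
  2: VIOLATES
  7: safe
counterexample path to 2: b

Answer: INVARIANT VIOLATED at state 2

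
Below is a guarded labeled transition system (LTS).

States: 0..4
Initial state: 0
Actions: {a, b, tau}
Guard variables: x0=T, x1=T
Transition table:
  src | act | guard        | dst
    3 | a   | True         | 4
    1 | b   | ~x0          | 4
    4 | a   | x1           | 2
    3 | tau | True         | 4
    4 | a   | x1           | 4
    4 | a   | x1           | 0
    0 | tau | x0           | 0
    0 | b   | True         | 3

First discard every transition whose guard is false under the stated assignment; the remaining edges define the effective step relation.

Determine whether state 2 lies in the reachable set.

Guard filter leaves 7 enabled edge(s).
L0 = {0}
L1 = {3}  now seen {0,3}
L2 = {4}  now seen {0,3,4}
L3 = {2}  now seen {0,2,3,4}
Reach set: {0,2,3,4}
trace reaching 2: b·a·a

Answer: REACHABLE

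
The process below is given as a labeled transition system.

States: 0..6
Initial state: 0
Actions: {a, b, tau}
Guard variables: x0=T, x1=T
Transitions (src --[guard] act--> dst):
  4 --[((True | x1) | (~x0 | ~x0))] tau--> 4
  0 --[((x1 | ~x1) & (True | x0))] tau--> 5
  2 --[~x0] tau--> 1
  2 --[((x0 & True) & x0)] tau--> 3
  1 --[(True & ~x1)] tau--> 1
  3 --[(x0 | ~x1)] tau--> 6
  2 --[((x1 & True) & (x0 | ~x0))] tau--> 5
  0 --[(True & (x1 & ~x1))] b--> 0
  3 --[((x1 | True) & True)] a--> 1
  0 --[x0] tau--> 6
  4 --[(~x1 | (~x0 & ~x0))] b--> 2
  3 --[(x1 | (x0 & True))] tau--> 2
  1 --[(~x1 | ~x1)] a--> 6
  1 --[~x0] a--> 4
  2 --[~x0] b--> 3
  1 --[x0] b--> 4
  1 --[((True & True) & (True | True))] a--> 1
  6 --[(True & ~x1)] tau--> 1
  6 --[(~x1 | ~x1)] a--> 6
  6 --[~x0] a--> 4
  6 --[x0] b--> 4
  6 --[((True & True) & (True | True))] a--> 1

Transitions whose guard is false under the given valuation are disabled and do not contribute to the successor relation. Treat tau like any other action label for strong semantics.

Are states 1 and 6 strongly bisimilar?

Answer: BISIMILAR

Analysis:
Bisimulation quotient by refinement:
  P[0] = {{0,1,2,3,4,5,6}}
  P[1] = {{0,2,4},{1,6},{3},{5}}
  P[2] = {{0},{1,6},{2},{3},{4},{5}}
Fixed point at round 3; 6 class(es).
class of 1: {1,6}; class of 6: {1,6}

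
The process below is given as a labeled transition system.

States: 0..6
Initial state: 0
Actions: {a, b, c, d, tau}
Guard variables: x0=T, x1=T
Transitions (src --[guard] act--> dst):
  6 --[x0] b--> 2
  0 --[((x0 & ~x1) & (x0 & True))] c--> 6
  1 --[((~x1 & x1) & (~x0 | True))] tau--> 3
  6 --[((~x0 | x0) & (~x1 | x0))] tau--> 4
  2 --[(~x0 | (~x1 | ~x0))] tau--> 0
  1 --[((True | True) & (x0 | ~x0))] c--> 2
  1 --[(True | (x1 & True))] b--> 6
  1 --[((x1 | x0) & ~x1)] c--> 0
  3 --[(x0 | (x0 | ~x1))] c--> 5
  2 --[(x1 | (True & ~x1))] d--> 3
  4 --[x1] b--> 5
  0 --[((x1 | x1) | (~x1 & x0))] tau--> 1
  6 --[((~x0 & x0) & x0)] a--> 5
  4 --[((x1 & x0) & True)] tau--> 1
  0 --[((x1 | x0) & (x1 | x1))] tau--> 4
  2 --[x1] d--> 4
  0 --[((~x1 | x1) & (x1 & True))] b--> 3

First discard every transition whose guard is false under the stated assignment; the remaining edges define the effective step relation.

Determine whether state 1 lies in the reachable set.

After dropping false guards: 12 live edges.
L0 = {0}
L1 = {1,3,4}  now seen {0,1,3,4}
L2 = {2,5,6}  now seen {0,1,2,3,4,5,6}
Reach set: {0,1,2,3,4,5,6}
Path to 1: tau

Answer: REACHABLE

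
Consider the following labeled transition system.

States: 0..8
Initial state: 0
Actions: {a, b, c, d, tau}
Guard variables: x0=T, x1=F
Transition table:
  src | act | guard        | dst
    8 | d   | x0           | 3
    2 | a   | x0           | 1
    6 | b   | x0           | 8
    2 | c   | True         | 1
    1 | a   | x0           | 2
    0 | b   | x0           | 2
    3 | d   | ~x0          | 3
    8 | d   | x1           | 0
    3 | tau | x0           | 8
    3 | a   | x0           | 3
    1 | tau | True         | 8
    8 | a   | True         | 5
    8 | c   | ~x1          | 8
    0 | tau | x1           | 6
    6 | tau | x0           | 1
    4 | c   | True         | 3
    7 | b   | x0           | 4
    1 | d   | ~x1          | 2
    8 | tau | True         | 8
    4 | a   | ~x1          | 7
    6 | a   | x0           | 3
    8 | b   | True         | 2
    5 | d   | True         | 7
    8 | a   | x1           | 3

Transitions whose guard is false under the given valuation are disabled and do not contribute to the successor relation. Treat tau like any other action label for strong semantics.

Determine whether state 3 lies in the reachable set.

20 transition(s) survive guard evaluation.
L0 = {0}
L1 = {2}  cumulative {0,2}
L2 = {1}  cumulative {0,1,2}
L3 = {8}  cumulative {0,1,2,8}
L4 = {3,5}  cumulative {0,1,2,3,5,8}
L5 = {7}  cumulative {0,1,2,3,5,7,8}
L6 = {4}  cumulative {0,1,2,3,4,5,7,8}
R = {0,1,2,3,4,5,7,8}
trace reaching 3: b·a·tau·d

Answer: REACHABLE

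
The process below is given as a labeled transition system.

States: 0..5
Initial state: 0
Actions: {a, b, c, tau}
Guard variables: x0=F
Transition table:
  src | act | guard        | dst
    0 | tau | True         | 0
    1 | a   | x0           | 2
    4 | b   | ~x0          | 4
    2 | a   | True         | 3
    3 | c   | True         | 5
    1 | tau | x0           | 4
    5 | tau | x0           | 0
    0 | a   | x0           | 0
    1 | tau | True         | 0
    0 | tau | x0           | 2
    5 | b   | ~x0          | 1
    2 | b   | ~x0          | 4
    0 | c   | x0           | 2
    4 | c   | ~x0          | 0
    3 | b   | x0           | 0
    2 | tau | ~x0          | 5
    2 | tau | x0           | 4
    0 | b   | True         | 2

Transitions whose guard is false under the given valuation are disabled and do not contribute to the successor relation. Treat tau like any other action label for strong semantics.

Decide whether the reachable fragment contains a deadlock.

Answer: DEADLOCK-FREE

Trace:
R = {0,1,2,3,4,5}
  0: b→2  tau→0  [2 exit(s)]
  1: tau→0  [1 exit(s)]
  2: a→3  b→4  tau→5  [3 exit(s)]
  3: c→5  [1 exit(s)]
  4: b→4  c→0  [2 exit(s)]
  5: b→1  [1 exit(s)]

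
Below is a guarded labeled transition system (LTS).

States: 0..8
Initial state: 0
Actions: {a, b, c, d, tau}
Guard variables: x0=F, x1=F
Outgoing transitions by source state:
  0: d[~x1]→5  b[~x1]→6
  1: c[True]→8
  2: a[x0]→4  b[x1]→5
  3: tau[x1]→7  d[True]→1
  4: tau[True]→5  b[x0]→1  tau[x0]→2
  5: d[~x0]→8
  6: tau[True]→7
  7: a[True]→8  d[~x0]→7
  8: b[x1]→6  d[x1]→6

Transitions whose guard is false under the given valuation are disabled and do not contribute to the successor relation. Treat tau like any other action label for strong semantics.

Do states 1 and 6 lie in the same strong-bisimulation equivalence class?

Answer: NOT BISIMILAR

Trace:
Compute ~ classes (split until stable):
  P[0] = {{0,1,2,3,4,5,6,7,8}}
  P[1] = {{0},{1},{2,8},{3,5},{4,6},{7}}
  P[2] = {{0},{1},{2,8},{3},{4},{5},{6},{7}}
8 equivalence class(es) (converged in 3)
class of 1: {1}; class of 6: {6}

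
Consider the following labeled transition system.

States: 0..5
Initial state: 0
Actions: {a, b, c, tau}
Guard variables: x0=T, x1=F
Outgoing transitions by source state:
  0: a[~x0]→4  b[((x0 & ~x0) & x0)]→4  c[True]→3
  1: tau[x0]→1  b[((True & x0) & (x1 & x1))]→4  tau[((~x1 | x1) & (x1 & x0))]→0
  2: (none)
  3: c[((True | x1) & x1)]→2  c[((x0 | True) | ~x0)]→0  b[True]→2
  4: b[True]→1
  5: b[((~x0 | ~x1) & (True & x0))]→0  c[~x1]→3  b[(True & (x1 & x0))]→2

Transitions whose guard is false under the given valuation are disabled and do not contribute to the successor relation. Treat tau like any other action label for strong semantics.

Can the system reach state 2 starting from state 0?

Answer: REACHABLE

Working:
7 transition(s) survive guard evaluation.
depth 0: {0}
depth 1: {3}  now seen {0,3}
depth 2: {2}  now seen {0,2,3}
Reach set: {0,2,3}
witness 2: c·b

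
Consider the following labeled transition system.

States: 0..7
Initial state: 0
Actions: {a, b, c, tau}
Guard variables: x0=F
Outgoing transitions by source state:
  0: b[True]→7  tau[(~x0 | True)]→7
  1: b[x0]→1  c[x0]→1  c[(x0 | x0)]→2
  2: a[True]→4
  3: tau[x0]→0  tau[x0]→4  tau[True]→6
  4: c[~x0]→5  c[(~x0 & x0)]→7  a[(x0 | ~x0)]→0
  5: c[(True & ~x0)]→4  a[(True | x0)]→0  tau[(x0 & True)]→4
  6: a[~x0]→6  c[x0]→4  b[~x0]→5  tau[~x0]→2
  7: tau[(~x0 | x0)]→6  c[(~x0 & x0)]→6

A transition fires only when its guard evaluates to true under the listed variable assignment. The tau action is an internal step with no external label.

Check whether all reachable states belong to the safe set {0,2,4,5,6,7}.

Inv-set: {0,2,4,5,6,7}
Reachable = {0,2,4,5,6,7}
  0: ok
  2: ok
  4: ok
  5: ok
  6: ok
  7: ok

Answer: INVARIANT HOLDS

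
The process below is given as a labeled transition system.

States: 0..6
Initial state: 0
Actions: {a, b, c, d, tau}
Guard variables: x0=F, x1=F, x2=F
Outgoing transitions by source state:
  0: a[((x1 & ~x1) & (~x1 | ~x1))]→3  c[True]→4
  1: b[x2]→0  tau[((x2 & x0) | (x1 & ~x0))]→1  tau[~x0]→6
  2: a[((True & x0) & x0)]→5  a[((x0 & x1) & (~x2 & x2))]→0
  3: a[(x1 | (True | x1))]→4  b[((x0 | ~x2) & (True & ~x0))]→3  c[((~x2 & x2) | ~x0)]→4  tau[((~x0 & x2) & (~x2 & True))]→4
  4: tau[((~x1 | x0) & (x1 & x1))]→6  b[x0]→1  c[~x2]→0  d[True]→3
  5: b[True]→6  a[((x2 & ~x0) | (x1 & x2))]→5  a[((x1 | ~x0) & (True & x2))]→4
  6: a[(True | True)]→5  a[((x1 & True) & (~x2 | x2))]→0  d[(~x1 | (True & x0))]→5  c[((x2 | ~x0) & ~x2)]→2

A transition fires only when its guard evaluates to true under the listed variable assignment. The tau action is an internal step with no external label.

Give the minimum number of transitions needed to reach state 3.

Layered search for 3:
  Layer 0: {0}
  Layer 1: {4}
  Layer 2: {3}
3 enters at depth 2; path c·d

Answer: 2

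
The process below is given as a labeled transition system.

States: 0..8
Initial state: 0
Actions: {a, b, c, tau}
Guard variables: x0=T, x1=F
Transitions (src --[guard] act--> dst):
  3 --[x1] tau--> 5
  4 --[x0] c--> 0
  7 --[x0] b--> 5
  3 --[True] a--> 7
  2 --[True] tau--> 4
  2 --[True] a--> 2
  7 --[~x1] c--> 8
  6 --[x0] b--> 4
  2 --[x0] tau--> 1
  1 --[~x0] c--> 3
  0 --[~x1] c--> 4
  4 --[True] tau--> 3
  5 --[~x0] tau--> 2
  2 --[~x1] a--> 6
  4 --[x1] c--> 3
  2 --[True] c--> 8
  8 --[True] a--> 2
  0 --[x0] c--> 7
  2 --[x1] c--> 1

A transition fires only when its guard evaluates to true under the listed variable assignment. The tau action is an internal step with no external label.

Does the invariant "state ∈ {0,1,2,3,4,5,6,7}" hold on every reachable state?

Answer: INVARIANT VIOLATED at state 8

Trace:
Allowed set {0,1,2,3,4,5,6,7}
Reach set: {0,1,2,3,4,5,6,7,8}
  0: ✓
  1: ✓
  2: ✓
  3: ✓
  4: ✓
  5: ✓
  6: ✓
  7: ✓
  8: outside
reach 8 via c·c — violates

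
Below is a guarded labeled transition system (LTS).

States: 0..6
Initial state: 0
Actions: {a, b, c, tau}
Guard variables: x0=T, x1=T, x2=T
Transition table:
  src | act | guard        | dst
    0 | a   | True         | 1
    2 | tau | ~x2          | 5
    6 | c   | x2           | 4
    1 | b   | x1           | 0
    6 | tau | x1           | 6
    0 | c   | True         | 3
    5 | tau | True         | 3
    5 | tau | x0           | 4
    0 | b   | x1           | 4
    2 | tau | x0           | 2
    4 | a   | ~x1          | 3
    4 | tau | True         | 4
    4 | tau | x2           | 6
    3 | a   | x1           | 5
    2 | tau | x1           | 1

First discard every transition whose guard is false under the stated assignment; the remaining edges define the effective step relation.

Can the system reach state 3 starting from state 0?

After dropping false guards: 13 live edges.
Layer 0: {0}
Layer 1: {1,3,4}  now seen {0,1,3,4}
Layer 2: {5,6}  now seen {0,1,3,4,5,6}
Reach set: {0,1,3,4,5,6}
Path to 3: c

Answer: REACHABLE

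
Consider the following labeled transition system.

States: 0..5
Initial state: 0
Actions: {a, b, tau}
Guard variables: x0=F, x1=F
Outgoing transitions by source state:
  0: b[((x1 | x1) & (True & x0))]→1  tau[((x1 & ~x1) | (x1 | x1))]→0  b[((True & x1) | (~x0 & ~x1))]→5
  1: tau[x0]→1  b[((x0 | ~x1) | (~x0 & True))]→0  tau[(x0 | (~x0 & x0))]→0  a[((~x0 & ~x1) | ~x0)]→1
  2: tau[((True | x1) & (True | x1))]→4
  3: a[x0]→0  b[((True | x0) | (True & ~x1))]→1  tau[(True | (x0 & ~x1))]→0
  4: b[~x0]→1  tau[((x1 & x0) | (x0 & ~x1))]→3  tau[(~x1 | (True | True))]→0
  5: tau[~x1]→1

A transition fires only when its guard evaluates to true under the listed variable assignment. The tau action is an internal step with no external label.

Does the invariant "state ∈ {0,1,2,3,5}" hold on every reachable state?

Answer: INVARIANT HOLDS

Analysis:
Inv-set: {0,1,2,3,5}
Reachable = {0,1,5}
  0: ✓
  1: ✓
  5: ✓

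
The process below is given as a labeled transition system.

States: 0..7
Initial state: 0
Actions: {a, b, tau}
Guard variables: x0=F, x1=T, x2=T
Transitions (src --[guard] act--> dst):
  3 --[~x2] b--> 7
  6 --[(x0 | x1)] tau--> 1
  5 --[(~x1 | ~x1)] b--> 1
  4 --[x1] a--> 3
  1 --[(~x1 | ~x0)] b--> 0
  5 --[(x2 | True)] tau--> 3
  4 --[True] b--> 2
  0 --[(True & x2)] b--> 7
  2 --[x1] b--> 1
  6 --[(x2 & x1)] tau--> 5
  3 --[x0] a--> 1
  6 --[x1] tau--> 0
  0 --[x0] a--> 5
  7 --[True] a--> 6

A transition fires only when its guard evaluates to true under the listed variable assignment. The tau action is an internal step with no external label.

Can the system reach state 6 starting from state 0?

Guard filter leaves 10 enabled edge(s).
Layer 0: {0}
Layer 1: {7}  cumulative {0,7}
Layer 2: {6}  cumulative {0,6,7}
Layer 3: {1,5}  cumulative {0,1,5,6,7}
Layer 4: {3}  cumulative {0,1,3,5,6,7}
Reach set: {0,1,3,5,6,7}
trace reaching 6: b·a

Answer: REACHABLE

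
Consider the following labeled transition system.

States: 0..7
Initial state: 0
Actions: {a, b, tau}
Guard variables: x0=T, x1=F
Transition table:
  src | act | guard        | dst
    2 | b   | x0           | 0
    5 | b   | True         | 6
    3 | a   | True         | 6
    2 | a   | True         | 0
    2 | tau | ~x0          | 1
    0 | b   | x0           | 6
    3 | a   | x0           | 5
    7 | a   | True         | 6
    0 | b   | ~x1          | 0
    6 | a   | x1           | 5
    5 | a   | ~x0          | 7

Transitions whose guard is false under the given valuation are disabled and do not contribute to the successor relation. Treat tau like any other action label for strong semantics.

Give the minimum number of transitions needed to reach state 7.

Breadth-first toward 7:
  depth 0: {0}
  depth 1: {6}
7 never appears.

Answer: UNREACHABLE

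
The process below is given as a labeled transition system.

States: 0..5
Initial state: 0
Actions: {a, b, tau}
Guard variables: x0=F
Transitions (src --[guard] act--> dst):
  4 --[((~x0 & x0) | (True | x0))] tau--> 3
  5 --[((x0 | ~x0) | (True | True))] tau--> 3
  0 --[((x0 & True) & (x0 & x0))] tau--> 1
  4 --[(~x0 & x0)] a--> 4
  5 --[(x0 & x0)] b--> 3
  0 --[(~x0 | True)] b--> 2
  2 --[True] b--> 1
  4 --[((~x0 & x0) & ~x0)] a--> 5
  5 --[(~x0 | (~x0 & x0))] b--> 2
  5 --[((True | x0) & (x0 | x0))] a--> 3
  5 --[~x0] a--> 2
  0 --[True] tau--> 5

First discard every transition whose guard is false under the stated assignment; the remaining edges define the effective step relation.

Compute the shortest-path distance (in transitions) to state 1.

Answer: 2

Working:
Layered search for 1:
  depth 0: {0}
  depth 1: {2,5}
  depth 2: {1,3}
first hit 1 at d=2 via b·b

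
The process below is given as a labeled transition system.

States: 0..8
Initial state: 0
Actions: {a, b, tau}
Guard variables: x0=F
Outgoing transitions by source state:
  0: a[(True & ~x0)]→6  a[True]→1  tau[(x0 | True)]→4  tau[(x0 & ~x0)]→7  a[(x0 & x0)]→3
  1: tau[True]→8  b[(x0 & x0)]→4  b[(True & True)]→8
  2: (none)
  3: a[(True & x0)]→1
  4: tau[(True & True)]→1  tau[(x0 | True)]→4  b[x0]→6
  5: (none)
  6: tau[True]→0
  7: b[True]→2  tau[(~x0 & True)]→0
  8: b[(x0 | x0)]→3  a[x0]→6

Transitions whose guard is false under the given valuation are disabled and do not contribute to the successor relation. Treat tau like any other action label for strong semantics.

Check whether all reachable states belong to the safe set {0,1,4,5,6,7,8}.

Safe = {0,1,4,5,6,7,8}
Reach set: {0,1,4,6,8}
  0: ok
  1: ok
  4: ok
  6: ok
  8: ok

Answer: INVARIANT HOLDS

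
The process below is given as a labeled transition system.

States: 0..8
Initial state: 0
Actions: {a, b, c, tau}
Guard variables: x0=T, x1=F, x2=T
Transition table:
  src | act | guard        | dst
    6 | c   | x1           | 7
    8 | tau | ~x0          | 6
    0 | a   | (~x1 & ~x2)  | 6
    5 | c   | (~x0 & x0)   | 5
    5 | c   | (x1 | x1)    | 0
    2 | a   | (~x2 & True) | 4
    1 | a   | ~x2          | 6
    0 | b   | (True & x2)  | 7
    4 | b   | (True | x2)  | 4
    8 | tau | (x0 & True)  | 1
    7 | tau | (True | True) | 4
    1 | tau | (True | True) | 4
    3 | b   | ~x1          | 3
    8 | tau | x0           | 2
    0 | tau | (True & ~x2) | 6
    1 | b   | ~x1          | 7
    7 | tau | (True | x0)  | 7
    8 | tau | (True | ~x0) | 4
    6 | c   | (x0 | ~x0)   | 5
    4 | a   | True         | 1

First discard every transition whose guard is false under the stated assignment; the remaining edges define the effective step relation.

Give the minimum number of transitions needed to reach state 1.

BFS to 1:
  L0 = {0}
  L1 = {7}
  L2 = {4}
  L3 = {1}
depth(1)=3, e.g. b·tau·a

Answer: 3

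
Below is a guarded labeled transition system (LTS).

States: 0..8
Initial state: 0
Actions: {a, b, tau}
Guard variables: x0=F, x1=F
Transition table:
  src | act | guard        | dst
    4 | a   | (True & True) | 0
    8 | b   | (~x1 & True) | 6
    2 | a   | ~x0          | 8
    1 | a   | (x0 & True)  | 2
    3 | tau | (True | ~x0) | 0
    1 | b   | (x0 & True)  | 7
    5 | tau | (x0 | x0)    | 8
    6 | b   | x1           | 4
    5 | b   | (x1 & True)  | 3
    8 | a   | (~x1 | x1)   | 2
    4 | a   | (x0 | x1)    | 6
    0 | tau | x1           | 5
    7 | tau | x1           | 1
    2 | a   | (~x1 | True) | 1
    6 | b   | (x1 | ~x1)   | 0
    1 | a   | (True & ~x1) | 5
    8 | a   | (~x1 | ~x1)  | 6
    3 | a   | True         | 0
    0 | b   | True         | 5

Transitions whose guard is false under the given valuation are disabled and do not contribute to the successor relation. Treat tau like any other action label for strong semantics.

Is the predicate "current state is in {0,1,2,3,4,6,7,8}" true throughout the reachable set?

Answer: INVARIANT VIOLATED at state 5

Trace:
Inv-set: {0,1,2,3,4,6,7,8}
Reach set: {0,5}
  0: ✓
  5: outside
counterexample path to 5: b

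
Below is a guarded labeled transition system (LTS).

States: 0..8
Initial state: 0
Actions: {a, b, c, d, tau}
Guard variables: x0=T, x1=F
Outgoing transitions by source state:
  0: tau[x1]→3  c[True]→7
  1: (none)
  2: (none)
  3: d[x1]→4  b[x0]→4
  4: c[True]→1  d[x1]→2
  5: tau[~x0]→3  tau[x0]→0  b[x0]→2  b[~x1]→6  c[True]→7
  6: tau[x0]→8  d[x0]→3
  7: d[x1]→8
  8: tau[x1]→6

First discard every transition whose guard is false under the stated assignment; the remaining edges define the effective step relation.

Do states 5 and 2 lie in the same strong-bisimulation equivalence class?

Refine partition for ~:
  P[0] = {{0,1,2,3,4,5,6,7,8}}
  P[1] = {{0,4},{1,2,7,8},{3},{5},{6}}
5 equivalence class(es) (converged in 2)
5∈{5}, 2∈{1,2,7,8}

Answer: NOT BISIMILAR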